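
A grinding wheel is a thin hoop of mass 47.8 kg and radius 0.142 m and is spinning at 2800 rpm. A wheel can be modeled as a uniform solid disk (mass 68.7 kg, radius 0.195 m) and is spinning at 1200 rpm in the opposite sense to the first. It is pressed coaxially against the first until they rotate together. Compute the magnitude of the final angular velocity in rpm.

|ω_f| ≈ 498 rpm

The coupling torques are internal; angular momentum about the shared axis is conserved.
Moments of inertia: I_A = (47.8)(0.142)² = 0.9638 kg·m²; I_B = ½(68.7)(0.195)² = 1.306 kg·m².
Taking A's sense as positive: L = (0.9638)(2800) − (1.306)(1200) = 1131 kg·m²·rpm.
Combined I = 0.9638 + 1.306 = 2.270 kg·m².
ω_f = L / I = 1131 / 2.270 = 498.4 rpm.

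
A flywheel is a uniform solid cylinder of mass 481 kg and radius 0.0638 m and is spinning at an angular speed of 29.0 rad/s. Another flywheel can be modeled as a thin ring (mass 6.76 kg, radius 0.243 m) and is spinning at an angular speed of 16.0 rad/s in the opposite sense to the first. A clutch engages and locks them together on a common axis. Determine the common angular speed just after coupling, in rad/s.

|ω_f| ≈ 16.0 rad/s

No external torque acts about the common axis, so total angular momentum is conserved.
Moments of inertia: I_A = ½(481)(0.0638)² = 0.9789 kg·m²; I_B = (6.76)(0.243)² = 0.3992 kg·m².
Taking A's sense as positive: L = (0.9789)(29.0) − (0.3992)(16.0) = 22.00 kg·m²·rad/s.
Combined I = 0.9789 + 0.3992 = 1.378 kg·m².
ω_f = L / I = 22.00 / 1.378 = 15.97 rad/s.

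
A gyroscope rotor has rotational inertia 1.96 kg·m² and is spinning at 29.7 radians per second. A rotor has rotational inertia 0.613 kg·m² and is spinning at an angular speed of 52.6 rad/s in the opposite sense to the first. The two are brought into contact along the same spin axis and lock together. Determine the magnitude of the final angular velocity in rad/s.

No external torque acts about the common axis, so total angular momentum is conserved.
Taking A's sense as positive: L = (1.960)(29.7) − (0.6130)(52.6) = 25.97 kg·m²·rad/s.
Combined I = 1.960 + 0.6130 = 2.573 kg·m².
ω_f = L / I = 25.97 / 2.573 = 10.09 rad/s.

|ω_f| ≈ 10.1 rad/s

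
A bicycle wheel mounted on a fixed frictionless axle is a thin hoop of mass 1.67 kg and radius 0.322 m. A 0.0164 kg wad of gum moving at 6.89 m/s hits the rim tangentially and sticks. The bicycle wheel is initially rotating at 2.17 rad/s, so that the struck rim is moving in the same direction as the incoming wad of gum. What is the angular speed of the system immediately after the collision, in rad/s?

The axle reaction passes through the axle and exerts no torque about it; angular momentum about the axle is conserved through the impact.
I_p = (1.67)(0.322)² = 0.1732 kg·m². Taking the sense of the wad of gum's angular momentum as positive, L_{wad} = m v R = (0.0164)(6.89)(0.322) = 0.03638 kg·m²/s.
L_i = +I_p ω_p + m v R = +(0.1732)(2.17) + 0.03638 = 0.4121 kg·m²/s.
After sticking, I_f = I_p + m R² = 0.1732 + (0.0164)(0.322)² = 0.1749 kg·m².
ω_f = L_i / I_f = 0.4121 / 0.1749 = 2.357 rad/s.

|ω_f| ≈ 2.36 rad/s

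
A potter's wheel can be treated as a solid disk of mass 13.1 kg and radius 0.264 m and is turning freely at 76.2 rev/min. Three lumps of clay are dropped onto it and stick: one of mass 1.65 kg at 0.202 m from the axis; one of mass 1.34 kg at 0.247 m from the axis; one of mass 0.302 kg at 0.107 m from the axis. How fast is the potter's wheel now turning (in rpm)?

ω_f ≈ 57.1 rpm

No external torque acts about the axis; L_before = L_after.
I_p = ½(13.1)(0.264)² = 0.4565 kg·m².
Added inertia Σmr² = (1.65)(0.202)² + (1.34)(0.247)² + (0.302)(0.107)² = 0.1525 kg·m²; I_f = 0.4565 + 0.1525 = 0.6090 kg·m².
ω_f = I_p ω_i / I_f = (0.4565)(76.2) / 0.6090 = 57.12 rpm.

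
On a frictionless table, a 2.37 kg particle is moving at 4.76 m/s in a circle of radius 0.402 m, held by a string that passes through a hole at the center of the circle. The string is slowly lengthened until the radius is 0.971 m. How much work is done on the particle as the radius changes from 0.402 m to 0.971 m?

Central (radial) force ⇒ zero torque about the center ⇒ m v r is constant.
v₂ = v₁ r₁ / r₂ = (4.76)(0.402) / (0.971) = 1.971 m/s.
W = ΔKE = ½m(v₂² − v₁²) = -22.25 J.

W ≈ -22.2 J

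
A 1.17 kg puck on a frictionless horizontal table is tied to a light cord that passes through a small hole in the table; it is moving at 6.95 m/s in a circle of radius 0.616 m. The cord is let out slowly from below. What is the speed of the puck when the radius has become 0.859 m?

The only horizontal force on the mass is along the cord (radial), so it exerts no torque about the hole and angular momentum m v r is conserved.
v₂ = v₁ r₁ / r₂ = (6.95)(0.616) / (0.859) = 4.984 m/s.

v₂ ≈ 4.98 m/s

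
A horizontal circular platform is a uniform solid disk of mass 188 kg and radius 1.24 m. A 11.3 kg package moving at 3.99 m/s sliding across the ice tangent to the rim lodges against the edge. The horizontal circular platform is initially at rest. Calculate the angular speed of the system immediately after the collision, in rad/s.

About the central axle the impulsive forces during the collision are internal, so angular momentum about that axis is conserved.
I_p = ½(188)(1.24)² = 144.5 kg·m². Taking the sense of the package's angular momentum as positive, L_{package} = m v R = (11.3)(3.99)(1.24) = 55.91 kg·m²/s.
L_i = 0 + 55.91 = 55.91 kg·m²/s.
After sticking, I_f = I_p + m R² = 144.5 + (11.3)(1.24)² = 161.9 kg·m².
ω_f = L_i / I_f = 55.91 / 161.9 = 0.3453 rad/s.

|ω_f| ≈ 0.345 rad/s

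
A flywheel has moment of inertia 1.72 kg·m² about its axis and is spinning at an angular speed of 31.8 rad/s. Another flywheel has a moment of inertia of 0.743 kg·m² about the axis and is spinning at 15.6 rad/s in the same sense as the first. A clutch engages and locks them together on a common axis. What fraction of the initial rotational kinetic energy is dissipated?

No external torque acts about the common axis, so total angular momentum is conserved.
Taking A's sense as positive: L = (1.720)(31.8) + (0.7430)(15.6) = 66.29 kg·m²·rad/s.
Combined I = 1.720 + 0.7430 = 2.463 kg·m².
ω_f = L / I = 66.29 / 2.463 = 26.91 rad/s.
KE_i = ½ΣIω² = 960.1 J; KE_f = ½(2.463)(26.91)² = 892.0 J.
Fraction dissipated = (KE_i − KE_f)/KE_i = 0.07092.

fraction ≈ 0.0709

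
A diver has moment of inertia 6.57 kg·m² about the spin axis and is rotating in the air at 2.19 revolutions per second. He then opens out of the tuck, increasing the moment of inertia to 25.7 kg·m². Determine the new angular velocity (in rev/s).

ω₂ ≈ 0.560 rev/s

No external torque acts about the spin axis, so angular momentum is conserved.
ω₂ = I₁ω₁ / I₂ = (6.570)(2.19 rev/s) / (25.70) = 0.5599 rev/s.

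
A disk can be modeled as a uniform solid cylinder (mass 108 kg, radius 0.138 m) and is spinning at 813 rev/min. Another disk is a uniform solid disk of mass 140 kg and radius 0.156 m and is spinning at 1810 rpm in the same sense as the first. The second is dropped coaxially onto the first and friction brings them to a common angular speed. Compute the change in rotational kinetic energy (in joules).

ΔKE ≈ -3500 J

No external torque acts about the common axis, so total angular momentum is conserved.
Moments of inertia: I_A = ½(108)(0.138)² = 1.028 kg·m²; I_B = ½(140)(0.156)² = 1.704 kg·m².
Taking A's sense as positive: L = (1.028)(813) + (1.704)(1810) = 3919 kg·m²·rpm.
Combined I = 1.028 + 1.704 = 2.732 kg·m².
ω_f = L / I = 3919 / 2.732 = 1435 rpm.
KE_i = ½ΣIω² = 34330 J; KE_f = ½(2.732)(150.2)² = 30830 J.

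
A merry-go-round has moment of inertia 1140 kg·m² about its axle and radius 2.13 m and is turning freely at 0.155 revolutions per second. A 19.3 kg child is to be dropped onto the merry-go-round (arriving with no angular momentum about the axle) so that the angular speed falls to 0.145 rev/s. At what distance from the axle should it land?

r ≈ 2.02 m

No external torque acts about the axle; L_before = L_after.
I_p ω_i = (I_p + m r²) ω_f ⇒ m r² = I_p(ω_i/ω_f − 1) = 1140(0.155/0.145 − 1) = 78.62 kg·m².
r = √(78.62/19.3) = 2.018 m.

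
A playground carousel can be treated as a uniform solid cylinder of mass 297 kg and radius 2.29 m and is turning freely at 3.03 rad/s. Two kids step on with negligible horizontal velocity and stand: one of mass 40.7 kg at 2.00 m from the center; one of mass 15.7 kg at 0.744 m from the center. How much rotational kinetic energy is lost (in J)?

The added mass arrives with no angular momentum about the center, and any external torque about the center is negligible, so the system's angular momentum is conserved.
I_p = ½(297)(2.29)² = 778.7 kg·m².
Added inertia Σmr² = (40.7)(2.00)² + (15.7)(0.744)² = 171.5 kg·m²; I_f = 778.7 + 171.5 = 950.2 kg·m².
ω_f = I_p ω_i / I_f = (778.7)(3.03) / 950.2 = 2.483 rad/s.
KE_i = ½(778.7)(3.030 rad/s)² = 3575 J; KE_f = ½(950.2)(2.483)² = 2930 J.

energy lost ≈ 645 J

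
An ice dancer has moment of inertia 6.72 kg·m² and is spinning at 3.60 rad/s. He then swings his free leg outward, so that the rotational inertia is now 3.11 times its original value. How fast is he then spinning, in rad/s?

ω₂ ≈ 1.16 rad/s

Angular momentum about the spin axis is conserved since the torque about it is zero.
I₂ = 3.11 × 6.72 = 20.90 kg·m².
ω₂ = I₁ω₁ / I₂ = (6.720)(3.60 rad/s) / (20.90) = 1.158 rad/s.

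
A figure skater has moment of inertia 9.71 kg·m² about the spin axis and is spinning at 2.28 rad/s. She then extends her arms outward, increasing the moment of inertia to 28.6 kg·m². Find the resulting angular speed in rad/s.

ω₂ ≈ 0.774 rad/s

No external torque acts about the spin axis, so angular momentum is conserved.
ω₂ = I₁ω₁ / I₂ = (9.710)(2.28 rad/s) / (28.60) = 0.7741 rad/s.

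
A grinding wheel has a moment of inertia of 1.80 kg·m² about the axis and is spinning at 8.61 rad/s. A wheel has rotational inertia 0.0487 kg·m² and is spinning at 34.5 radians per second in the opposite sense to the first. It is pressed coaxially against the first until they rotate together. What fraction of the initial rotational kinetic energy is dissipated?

The coupling torques are internal; angular momentum about the shared axis is conserved.
Taking A's sense as positive: L = (1.800)(8.61) − (0.04870)(34.5) = 13.82 kg·m²·rad/s.
Combined I = 1.800 + 0.04870 = 1.849 kg·m².
ω_f = L / I = 13.82 / 1.849 = 7.474 rad/s.
KE_i = ½ΣIω² = 95.70 J; KE_f = ½(1.849)(7.474)² = 51.64 J.
Fraction dissipated = (KE_i − KE_f)/KE_i = 0.4604.

fraction ≈ 0.460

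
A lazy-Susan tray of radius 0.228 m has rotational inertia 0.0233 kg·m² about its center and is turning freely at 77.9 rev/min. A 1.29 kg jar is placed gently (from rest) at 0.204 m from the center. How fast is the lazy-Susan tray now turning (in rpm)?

ω_f ≈ 23.6 rpm

No external torque acts about the center; L_before = L_after.
Added inertia Σmr² = (1.29)(0.204)² = 0.05368 kg·m²; I_f = 0.02330 + 0.05368 = 0.07698 kg·m².
ω_f = I_p ω_i / I_f = (0.02330)(77.9) / 0.07698 = 23.58 rpm.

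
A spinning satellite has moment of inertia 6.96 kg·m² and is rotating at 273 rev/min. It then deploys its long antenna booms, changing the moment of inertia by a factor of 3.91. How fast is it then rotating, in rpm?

Angular momentum about the spin axis is conserved since the torque about it is zero.
I₂ = 3.91 × 6.96 = 27.21 kg·m².
ω₂ = I₁ω₁ / I₂ = (6.960)(273 rpm) / (27.21) = 69.82 rpm.

ω₂ ≈ 69.8 rpm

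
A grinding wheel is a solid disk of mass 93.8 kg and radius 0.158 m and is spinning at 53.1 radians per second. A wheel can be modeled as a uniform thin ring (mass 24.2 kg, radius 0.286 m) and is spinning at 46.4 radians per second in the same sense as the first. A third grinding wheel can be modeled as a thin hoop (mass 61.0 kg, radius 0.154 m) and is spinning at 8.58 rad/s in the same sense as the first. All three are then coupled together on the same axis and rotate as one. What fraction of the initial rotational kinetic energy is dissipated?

fraction ≈ 0.214

No external torque acts about the common axis, so total angular momentum is conserved.
Moments of inertia: I_A = ½(93.8)(0.158)² = 1.171 kg·m²; I_B = (24.2)(0.286)² = 1.979 kg·m²; I_C = (61.0)(0.154)² = 1.447 kg·m².
Taking A's sense as positive: L = (1.171)(53.1) + (1.979)(46.4) + (1.447)(8.58) = 166.4 kg·m²·rad/s.
Combined I = 1.171 + 1.979 + 1.447 = 4.597 kg·m².
ω_f = L / I = 166.4 / 4.597 = 36.20 rad/s.
KE_i = ½ΣIω² = 3835 J; KE_f = ½(4.597)(36.20)² = 3013 J.
Fraction dissipated = (KE_i − KE_f)/KE_i = 0.2144.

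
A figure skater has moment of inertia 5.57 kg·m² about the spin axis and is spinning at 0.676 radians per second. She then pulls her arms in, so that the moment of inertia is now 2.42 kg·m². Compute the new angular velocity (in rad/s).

With no external torque about the axis, L is conserved: I₁ω₁ = I₂ω₂.
ω₂ = I₁ω₁ / I₂ = (5.570)(0.676 rad/s) / (2.420) = 1.556 rad/s.

ω₂ ≈ 1.56 rad/s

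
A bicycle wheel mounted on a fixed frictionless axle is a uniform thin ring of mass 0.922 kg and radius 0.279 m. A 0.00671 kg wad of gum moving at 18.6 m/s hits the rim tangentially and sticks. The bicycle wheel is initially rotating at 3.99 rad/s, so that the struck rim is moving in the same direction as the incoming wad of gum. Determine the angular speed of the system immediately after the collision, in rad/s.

About the axle the impulsive forces during the collision are internal, so angular momentum about that axis is conserved.
I_p = (0.922)(0.279)² = 0.07177 kg·m². Taking the sense of the wad of gum's angular momentum as positive, L_{wad} = m v R = (0.00671)(18.6)(0.279) = 0.03482 kg·m²/s.
L_i = +I_p ω_p + m v R = +(0.07177)(3.99) + 0.03482 = 0.3212 kg·m²/s.
After sticking, I_f = I_p + m R² = 0.07177 + (0.00671)(0.279)² = 0.07229 kg·m².
ω_f = L_i / I_f = 0.3212 / 0.07229 = 4.443 rad/s.

|ω_f| ≈ 4.44 rad/s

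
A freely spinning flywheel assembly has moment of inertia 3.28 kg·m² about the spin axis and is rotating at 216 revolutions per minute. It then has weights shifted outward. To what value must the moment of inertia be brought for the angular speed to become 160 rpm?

No external torque acts about the spin axis, so angular momentum is conserved.
I₂ = I₁ω₁ / ω₂ = (3.28)(216) / (160) = 4.428 kg·m².

I₂ ≈ 4.43 kg·m²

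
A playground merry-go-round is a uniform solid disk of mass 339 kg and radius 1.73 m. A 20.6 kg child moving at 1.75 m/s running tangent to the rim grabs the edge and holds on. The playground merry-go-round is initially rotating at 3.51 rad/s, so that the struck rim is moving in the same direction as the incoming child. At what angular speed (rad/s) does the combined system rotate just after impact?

About the axle the impulsive forces during the collision are internal, so angular momentum about that axis is conserved.
I_p = ½(339)(1.73)² = 507.3 kg·m². Taking the sense of the child's angular momentum as positive, L_{child} = m v R = (20.6)(1.75)(1.73) = 62.37 kg·m²/s.
L_i = +I_p ω_p + m v R = +(507.3)(3.51) + 62.37 = 1843 kg·m²/s.
After sticking, I_f = I_p + m R² = 507.3 + (20.6)(1.73)² = 569.0 kg·m².
ω_f = L_i / I_f = 1843 / 569.0 = 3.239 rad/s.

|ω_f| ≈ 3.24 rad/s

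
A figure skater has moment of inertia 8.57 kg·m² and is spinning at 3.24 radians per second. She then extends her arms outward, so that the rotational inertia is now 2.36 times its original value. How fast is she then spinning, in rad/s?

With no external torque about the axis, L is conserved: I₁ω₁ = I₂ω₂.
I₂ = 2.36 × 8.57 = 20.23 kg·m².
ω₂ = I₁ω₁ / I₂ = (8.570)(3.24 rad/s) / (20.23) = 1.373 rad/s.

ω₂ ≈ 1.37 rad/s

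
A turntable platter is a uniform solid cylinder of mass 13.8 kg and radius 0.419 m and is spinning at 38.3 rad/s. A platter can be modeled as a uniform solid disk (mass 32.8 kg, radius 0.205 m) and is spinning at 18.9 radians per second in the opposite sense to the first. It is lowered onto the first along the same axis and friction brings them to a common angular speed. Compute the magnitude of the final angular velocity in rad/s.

|ω_f| ≈ 17.6 rad/s

The coupling torques are internal; angular momentum about the shared axis is conserved.
Moments of inertia: I_A = ½(13.8)(0.419)² = 1.211 kg·m²; I_B = ½(32.8)(0.205)² = 0.6892 kg·m².
Taking A's sense as positive: L = (1.211)(38.3) − (0.6892)(18.9) = 33.37 kg·m²·rad/s.
Combined I = 1.211 + 0.6892 = 1.901 kg·m².
ω_f = L / I = 33.37 / 1.901 = 17.56 rad/s.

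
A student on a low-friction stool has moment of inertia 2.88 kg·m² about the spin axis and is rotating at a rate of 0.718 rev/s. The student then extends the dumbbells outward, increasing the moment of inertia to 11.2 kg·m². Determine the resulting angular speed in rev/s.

ω₂ ≈ 0.185 rev/s

Angular momentum about the spin axis is conserved since the torque about it is zero.
ω₂ = I₁ω₁ / I₂ = (2.880)(0.718 rev/s) / (11.20) = 0.1846 rev/s.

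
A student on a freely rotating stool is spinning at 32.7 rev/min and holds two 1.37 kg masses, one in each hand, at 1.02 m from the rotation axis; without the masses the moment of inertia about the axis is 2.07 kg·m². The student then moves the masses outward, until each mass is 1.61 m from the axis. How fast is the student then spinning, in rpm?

ω₂ ≈ 17.5 rpm

Angular momentum about the spin axis is conserved since the torque about it is zero.
I₁ = 2.07 + 2(1.37)(1.02)² = 4.921 kg·m²; I₂ = 2.07 + 2(1.37)(1.61)² = 9.172 kg·m².
ω₂ = I₁ω₁ / I₂ = (4.921)(32.7 rpm) / (9.172) = 17.54 rpm.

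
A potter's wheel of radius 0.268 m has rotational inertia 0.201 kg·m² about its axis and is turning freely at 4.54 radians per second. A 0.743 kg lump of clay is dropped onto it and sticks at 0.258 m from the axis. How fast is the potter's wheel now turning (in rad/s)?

No external torque acts about the axis; L_before = L_after.
Added inertia Σmr² = (0.743)(0.258)² = 0.04946 kg·m²; I_f = 0.2010 + 0.04946 = 0.2505 kg·m².
ω_f = I_p ω_i / I_f = (0.2010)(4.54) / 0.2505 = 3.643 rad/s.

ω_f ≈ 3.64 rad/s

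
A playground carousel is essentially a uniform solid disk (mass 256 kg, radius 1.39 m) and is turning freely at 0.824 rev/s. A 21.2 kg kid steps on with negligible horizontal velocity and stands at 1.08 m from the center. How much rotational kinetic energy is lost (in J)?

energy lost ≈ 301 J

No external torque acts about the center; L_before = L_after.
I_p = ½(256)(1.39)² = 247.3 kg·m².
Added inertia Σmr² = (21.2)(1.08)² = 24.73 kg·m²; I_f = 247.3 + 24.73 = 272.0 kg·m².
ω_f = I_p ω_i / I_f = (247.3)(0.824) / 272.0 = 0.7491 rev/s.
KE_i = ½(247.3)(5.177 rad/s)² = 3315 J; KE_f = ½(272.0)(4.707)² = 3013 J.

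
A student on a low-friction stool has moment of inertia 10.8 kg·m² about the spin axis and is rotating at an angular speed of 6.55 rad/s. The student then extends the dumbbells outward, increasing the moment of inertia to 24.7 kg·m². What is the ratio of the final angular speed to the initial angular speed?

No external torque acts about the spin axis, so angular momentum is conserved.
ω₂/ω₁ = I₁/I₂ = 10.80 / 24.70 = 0.4372.

ω₂/ω₁ ≈ 0.437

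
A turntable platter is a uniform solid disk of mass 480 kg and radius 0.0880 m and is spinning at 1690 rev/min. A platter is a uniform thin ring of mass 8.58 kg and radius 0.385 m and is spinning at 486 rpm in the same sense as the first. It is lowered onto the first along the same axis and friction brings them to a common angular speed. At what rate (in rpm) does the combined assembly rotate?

The coupling torques are internal; angular momentum about the shared axis is conserved.
Moments of inertia: I_A = ½(480)(0.0880)² = 1.859 kg·m²; I_B = (8.58)(0.385)² = 1.272 kg·m².
Taking A's sense as positive: L = (1.859)(1690) + (1.272)(486) = 3759 kg·m²·rpm.
Combined I = 1.859 + 1.272 = 3.130 kg·m².
ω_f = L / I = 3759 / 3.130 = 1201 rpm.

|ω_f| ≈ 1200 rpm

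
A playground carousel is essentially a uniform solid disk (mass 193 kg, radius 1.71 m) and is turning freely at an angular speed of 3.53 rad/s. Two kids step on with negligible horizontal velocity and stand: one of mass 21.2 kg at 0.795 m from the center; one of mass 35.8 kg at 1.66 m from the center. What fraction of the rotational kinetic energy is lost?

fraction ≈ 0.284

No external torque acts about the center; L_before = L_after.
I_p = ½(193)(1.71)² = 282.2 kg·m².
Added inertia Σmr² = (21.2)(0.795)² + (35.8)(1.66)² = 112.0 kg·m²; I_f = 282.2 + 112.0 = 394.2 kg·m².
ω_f = I_p ω_i / I_f = (282.2)(3.53) / 394.2 = 2.527 rad/s.
KE_i = ½(282.2)(3.530 rad/s)² = 1758 J; KE_f = ½(394.2)(2.527)² = 1258 J.
Fraction lost = 0.2842.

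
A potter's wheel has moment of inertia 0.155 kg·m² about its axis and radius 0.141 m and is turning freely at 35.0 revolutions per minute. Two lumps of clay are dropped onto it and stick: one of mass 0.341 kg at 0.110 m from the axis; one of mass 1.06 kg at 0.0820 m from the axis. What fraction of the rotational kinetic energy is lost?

The added mass arrives with no angular momentum about the axis, and any external torque about the axis is negligible, so the system's angular momentum is conserved.
Added inertia Σmr² = (0.341)(0.110)² + (1.06)(0.0820)² = 0.01125 kg·m²; I_f = 0.1550 + 0.01125 = 0.1663 kg·m².
ω_f = I_p ω_i / I_f = (0.1550)(35.0) / 0.1663 = 32.63 rpm.
KE_i = ½(0.1550)(3.665 rad/s)² = 1.041 J; KE_f = ½(0.1663)(3.417)² = 0.9706 J.
Fraction lost = 0.06769.

fraction ≈ 0.0677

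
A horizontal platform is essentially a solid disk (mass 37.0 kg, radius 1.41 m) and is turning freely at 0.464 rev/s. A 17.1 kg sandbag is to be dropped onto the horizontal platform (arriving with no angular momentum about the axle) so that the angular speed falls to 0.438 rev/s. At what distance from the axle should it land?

r ≈ 0.357 m

No external torque acts about the axle; L_before = L_after.
I_p = ½(37.0)(1.41)² = 36.78 kg·m².
I_p ω_i = (I_p + m r²) ω_f ⇒ m r² = I_p(ω_i/ω_f − 1) = 36.78(0.464/0.438 − 1) = 2.183 kg·m².
r = √(2.183/17.1) = 0.3573 m.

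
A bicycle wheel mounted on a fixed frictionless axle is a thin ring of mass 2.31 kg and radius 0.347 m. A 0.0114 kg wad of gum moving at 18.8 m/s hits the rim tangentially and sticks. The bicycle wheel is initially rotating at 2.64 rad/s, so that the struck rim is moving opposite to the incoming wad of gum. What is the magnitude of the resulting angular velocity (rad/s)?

About the axle the impulsive forces during the collision are internal, so angular momentum about that axis is conserved.
I_p = (2.31)(0.347)² = 0.2781 kg·m². Taking the sense of the wad of gum's angular momentum as positive, L_{wad} = m v R = (0.0114)(18.8)(0.347) = 0.07437 kg·m²/s.
L_i = −I_p ω_p + m v R = −(0.2781)(2.64) + 0.07437 = -0.6599 kg·m²/s.
After sticking, I_f = I_p + m R² = 0.2781 + (0.0114)(0.347)² = 0.2795 kg·m².
ω_f = L_i / I_f = -0.6599 / 0.2795 = -2.361 rad/s.

|ω_f| ≈ 2.36 rad/s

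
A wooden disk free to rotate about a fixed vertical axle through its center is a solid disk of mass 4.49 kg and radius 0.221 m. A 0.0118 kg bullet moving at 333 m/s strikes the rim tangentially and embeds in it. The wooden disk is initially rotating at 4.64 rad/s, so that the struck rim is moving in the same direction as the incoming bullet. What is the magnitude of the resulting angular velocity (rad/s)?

|ω_f| ≈ 12.5 rad/s

The axle reaction passes through the axle and exerts no torque about it; angular momentum about the axle is conserved through the impact.
I_p = ½(4.49)(0.221)² = 0.1096 kg·m². Taking the sense of the bullet's angular momentum as positive, L_{bullet} = m v R = (0.0118)(333)(0.221) = 0.8684 kg·m²/s.
L_i = +I_p ω_p + m v R = +(0.1096)(4.64) + 0.8684 = 1.377 kg·m²/s.
After sticking, I_f = I_p + m R² = 0.1096 + (0.0118)(0.221)² = 0.1102 kg·m².
ω_f = L_i / I_f = 1.377 / 0.1102 = 12.49 rad/s.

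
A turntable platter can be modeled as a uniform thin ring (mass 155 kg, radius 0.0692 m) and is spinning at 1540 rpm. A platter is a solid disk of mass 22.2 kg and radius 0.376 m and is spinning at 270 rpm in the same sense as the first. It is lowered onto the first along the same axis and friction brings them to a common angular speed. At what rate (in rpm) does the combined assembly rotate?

No external torque acts about the common axis, so total angular momentum is conserved.
Moments of inertia: I_A = (155)(0.0692)² = 0.7422 kg·m²; I_B = ½(22.2)(0.376)² = 1.569 kg·m².
Taking A's sense as positive: L = (0.7422)(1540) + (1.569)(270) = 1567 kg·m²·rpm.
Combined I = 0.7422 + 1.569 = 2.312 kg·m².
ω_f = L / I = 1567 / 2.312 = 677.8 rpm.

|ω_f| ≈ 678 rpm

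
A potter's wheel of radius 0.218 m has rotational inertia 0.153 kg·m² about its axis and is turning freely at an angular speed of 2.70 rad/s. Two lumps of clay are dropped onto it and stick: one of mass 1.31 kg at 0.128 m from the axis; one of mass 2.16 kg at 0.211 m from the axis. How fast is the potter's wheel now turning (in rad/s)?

ω_f ≈ 1.53 rad/s

The added mass arrives with no angular momentum about the axis, and any external torque about the axis is negligible, so the system's angular momentum is conserved.
Added inertia Σmr² = (1.31)(0.128)² + (2.16)(0.211)² = 0.1176 kg·m²; I_f = 0.1530 + 0.1176 = 0.2706 kg·m².
ω_f = I_p ω_i / I_f = (0.1530)(2.70) / 0.2706 = 1.526 rad/s.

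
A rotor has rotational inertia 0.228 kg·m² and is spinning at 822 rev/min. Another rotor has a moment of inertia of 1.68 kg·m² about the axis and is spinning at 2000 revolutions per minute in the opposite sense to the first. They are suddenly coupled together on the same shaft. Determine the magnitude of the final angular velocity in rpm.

No external torque acts about the common axis, so total angular momentum is conserved.
Taking A's sense as positive: L = (0.2280)(822) − (1.680)(2000) = -3173 kg·m²·rpm.
Combined I = 0.2280 + 1.680 = 1.908 kg·m².
ω_f = L / I = -3173 / 1.908 = -1663 rpm.

|ω_f| ≈ 1660 rpm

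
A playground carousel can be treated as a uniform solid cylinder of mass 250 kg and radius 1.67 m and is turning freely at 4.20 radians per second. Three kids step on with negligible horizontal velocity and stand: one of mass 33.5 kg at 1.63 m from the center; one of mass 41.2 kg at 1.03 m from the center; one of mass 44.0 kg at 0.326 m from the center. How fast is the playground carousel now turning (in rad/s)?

No external torque acts about the center; L_before = L_after.
I_p = ½(250)(1.67)² = 348.6 kg·m².
Added inertia Σmr² = (33.5)(1.63)² + (41.2)(1.03)² + (44.0)(0.326)² = 137.4 kg·m²; I_f = 348.6 + 137.4 = 486.0 kg·m².
ω_f = I_p ω_i / I_f = (348.6)(4.20) / 486.0 = 3.013 rad/s.

ω_f ≈ 3.01 rad/s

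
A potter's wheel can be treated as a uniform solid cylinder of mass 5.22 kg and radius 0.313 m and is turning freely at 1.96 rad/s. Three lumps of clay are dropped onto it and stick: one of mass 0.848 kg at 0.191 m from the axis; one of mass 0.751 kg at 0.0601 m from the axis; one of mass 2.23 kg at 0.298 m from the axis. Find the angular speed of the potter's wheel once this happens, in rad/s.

ω_f ≈ 1.03 rad/s

No external torque acts about the axis; L_before = L_after.
I_p = ½(5.22)(0.313)² = 0.2557 kg·m².
Added inertia Σmr² = (0.848)(0.191)² + (0.751)(0.0601)² + (2.23)(0.298)² = 0.2317 kg·m²; I_f = 0.2557 + 0.2317 = 0.4874 kg·m².
ω_f = I_p ω_i / I_f = (0.2557)(1.96) / 0.4874 = 1.028 rad/s.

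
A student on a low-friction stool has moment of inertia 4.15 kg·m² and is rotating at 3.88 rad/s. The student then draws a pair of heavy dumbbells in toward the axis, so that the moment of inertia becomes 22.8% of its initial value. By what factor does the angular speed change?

ω₂/ω₁ ≈ 4.39

No external torque acts about the spin axis, so angular momentum is conserved.
I₂ = 0.228 × 4.15 = 0.9462 kg·m².
ω₂/ω₁ = I₁/I₂ = 4.150 / 0.9462 = 4.386.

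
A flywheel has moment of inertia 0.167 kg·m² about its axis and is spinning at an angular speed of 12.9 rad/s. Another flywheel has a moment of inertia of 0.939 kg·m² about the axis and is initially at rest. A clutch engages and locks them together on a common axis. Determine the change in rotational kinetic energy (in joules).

No external torque acts about the common axis, so total angular momentum is conserved.
Taking A's sense as positive: L = (0.1670)(12.9) = 2.154 kg·m²·rad/s.
Combined I = 0.1670 + 0.9390 = 1.106 kg·m².
ω_f = L / I = 2.154 / 1.106 = 1.948 rad/s.
KE_i = ½ΣIω² = 13.90 J; KE_f = ½(1.106)(1.948)² = 2.098 J.

ΔKE ≈ -11.8 J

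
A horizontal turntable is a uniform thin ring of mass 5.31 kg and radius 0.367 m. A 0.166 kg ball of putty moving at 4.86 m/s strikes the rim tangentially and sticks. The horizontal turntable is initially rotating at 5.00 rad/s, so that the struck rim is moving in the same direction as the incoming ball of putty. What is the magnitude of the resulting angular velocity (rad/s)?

|ω_f| ≈ 5.25 rad/s

The axle reaction passes through the axle and exerts no torque about it; angular momentum about the axle is conserved through the impact.
I_p = (5.31)(0.367)² = 0.7152 kg·m². Taking the sense of the ball of putty's angular momentum as positive, L_{ball} = m v R = (0.166)(4.86)(0.367) = 0.2961 kg·m²/s.
L_i = +I_p ω_p + m v R = +(0.7152)(5.00) + 0.2961 = 3.872 kg·m²/s.
After sticking, I_f = I_p + m R² = 0.7152 + (0.166)(0.367)² = 0.7376 kg·m².
ω_f = L_i / I_f = 3.872 / 0.7376 = 5.250 rad/s.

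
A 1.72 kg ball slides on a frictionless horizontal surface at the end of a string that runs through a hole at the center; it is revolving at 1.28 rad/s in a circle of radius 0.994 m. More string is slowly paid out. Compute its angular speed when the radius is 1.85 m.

ω₂ ≈ 0.370 rad/s

No torque about the axis ⇒ m r₁² ω₁ = m r₂² ω₂.
ω₂ = ω₁ (r₁/r₂)² = (1.28)(0.994/1.85)² = 0.3695 rad/s.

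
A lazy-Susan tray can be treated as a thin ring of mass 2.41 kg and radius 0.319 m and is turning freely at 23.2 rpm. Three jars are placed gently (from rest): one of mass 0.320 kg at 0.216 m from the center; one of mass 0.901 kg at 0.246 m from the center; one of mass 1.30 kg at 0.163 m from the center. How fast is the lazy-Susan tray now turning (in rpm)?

ω_f ≈ 16.3 rpm

No external torque acts about the center; L_before = L_after.
I_p = (2.41)(0.319)² = 0.2452 kg·m².
Added inertia Σmr² = (0.320)(0.216)² + (0.901)(0.246)² + (1.30)(0.163)² = 0.1040 kg·m²; I_f = 0.2452 + 0.1040 = 0.3492 kg·m².
ω_f = I_p ω_i / I_f = (0.2452)(23.2) / 0.3492 = 16.29 rpm.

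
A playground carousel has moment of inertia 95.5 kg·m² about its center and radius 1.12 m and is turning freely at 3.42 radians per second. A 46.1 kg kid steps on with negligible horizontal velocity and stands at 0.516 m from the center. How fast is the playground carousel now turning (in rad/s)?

The added mass arrives with no angular momentum about the center, and any external torque about the center is negligible, so the system's angular momentum is conserved.
Added inertia Σmr² = (46.1)(0.516)² = 12.27 kg·m²; I_f = 95.50 + 12.27 = 107.8 kg·m².
ω_f = I_p ω_i / I_f = (95.50)(3.42) / 107.8 = 3.030 rad/s.

ω_f ≈ 3.03 rad/s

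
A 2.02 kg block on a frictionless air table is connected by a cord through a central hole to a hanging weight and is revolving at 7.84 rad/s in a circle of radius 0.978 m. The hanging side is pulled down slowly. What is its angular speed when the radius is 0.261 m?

The constraining force is radial, so m r² ω about the center is conserved.
ω₂ = ω₁ (r₁/r₂)² = (7.84)(0.978/0.261)² = 110.1 rad/s.

ω₂ ≈ 110 rad/s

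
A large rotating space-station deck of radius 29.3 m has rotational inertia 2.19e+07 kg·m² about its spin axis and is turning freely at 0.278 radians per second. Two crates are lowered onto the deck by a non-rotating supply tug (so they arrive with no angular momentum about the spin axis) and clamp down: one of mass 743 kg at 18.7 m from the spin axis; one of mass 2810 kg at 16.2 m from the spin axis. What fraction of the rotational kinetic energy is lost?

fraction ≈ 0.0436

No external torque acts about the spin axis; L_before = L_after.
Added inertia Σmr² = (743)(18.7)² + (2810)(16.2)² = 9.973e+05 kg·m²; I_f = 2.190e+07 + 9.973e+05 = 2.290e+07 kg·m².
ω_f = I_p ω_i / I_f = (2.190e+07)(0.278) / 2.290e+07 = 0.2659 rad/s.
KE_i = ½(2.190e+07)(0.2780 rad/s)² = 8.463e+05 J; KE_f = ½(2.290e+07)(0.2659)² = 8.094e+05 J.
Fraction lost = 0.04355.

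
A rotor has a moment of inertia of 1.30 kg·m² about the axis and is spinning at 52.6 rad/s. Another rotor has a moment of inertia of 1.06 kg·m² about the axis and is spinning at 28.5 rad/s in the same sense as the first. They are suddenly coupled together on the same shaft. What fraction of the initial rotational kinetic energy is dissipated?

fraction ≈ 0.0761

The coupling torques are internal; angular momentum about the shared axis is conserved.
Taking A's sense as positive: L = (1.300)(52.6) + (1.060)(28.5) = 98.59 kg·m²·rad/s.
Combined I = 1.300 + 1.060 = 2.360 kg·m².
ω_f = L / I = 98.59 / 2.360 = 41.78 rad/s.
KE_i = ½ΣIω² = 2229 J; KE_f = ½(2.360)(41.78)² = 2059 J.
Fraction dissipated = (KE_i − KE_f)/KE_i = 0.07608.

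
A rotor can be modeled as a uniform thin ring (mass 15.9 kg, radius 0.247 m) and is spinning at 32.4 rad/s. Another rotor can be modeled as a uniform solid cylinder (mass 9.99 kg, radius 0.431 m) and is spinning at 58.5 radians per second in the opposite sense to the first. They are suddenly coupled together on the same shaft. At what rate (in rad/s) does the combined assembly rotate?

|ω_f| ≈ 12.0 rad/s

No external torque acts about the common axis, so total angular momentum is conserved.
Moments of inertia: I_A = (15.9)(0.247)² = 0.9700 kg·m²; I_B = ½(9.99)(0.431)² = 0.9279 kg·m².
Taking A's sense as positive: L = (0.9700)(32.4) − (0.9279)(58.5) = -22.85 kg·m²·rad/s.
Combined I = 0.9700 + 0.9279 = 1.898 kg·m².
ω_f = L / I = -22.85 / 1.898 = -12.04 rad/s.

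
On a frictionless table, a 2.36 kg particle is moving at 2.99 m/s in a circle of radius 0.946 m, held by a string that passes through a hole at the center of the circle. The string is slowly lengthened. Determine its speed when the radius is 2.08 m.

Central (radial) force ⇒ zero torque about the center ⇒ m v r is constant.
v₂ = v₁ r₁ / r₂ = (2.99)(0.946) / (2.08) = 1.360 m/s.

v₂ ≈ 1.36 m/s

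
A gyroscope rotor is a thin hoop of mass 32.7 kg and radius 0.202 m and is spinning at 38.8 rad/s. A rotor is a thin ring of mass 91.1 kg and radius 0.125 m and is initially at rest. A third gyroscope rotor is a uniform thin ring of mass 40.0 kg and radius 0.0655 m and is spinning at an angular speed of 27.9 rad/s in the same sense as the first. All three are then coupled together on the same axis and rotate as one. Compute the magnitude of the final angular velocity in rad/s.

|ω_f| ≈ 19.3 rad/s

The coupling torques are internal; angular momentum about the shared axis is conserved.
Moments of inertia: I_A = (32.7)(0.202)² = 1.334 kg·m²; I_B = (91.1)(0.125)² = 1.423 kg·m²; I_C = (40.0)(0.0655)² = 0.1716 kg·m².
Taking A's sense as positive: L = (1.334)(38.8) + (0.1716)(27.9) = 56.56 kg·m²·rad/s.
Combined I = 1.334 + 1.423 + 0.1716 = 2.929 kg·m².
ω_f = L / I = 56.56 / 2.929 = 19.31 rad/s.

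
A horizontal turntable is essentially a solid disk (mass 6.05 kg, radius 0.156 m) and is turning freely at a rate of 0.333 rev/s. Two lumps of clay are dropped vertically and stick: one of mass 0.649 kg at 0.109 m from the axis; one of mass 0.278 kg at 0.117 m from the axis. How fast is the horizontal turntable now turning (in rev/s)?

No external torque acts about the axis; L_before = L_after.
I_p = ½(6.05)(0.156)² = 0.07362 kg·m².
Added inertia Σmr² = (0.649)(0.109)² + (0.278)(0.117)² = 0.01152 kg·m²; I_f = 0.07362 + 0.01152 = 0.08513 kg·m².
ω_f = I_p ω_i / I_f = (0.07362)(0.333) / 0.08513 = 0.2880 rev/s.

ω_f ≈ 0.288 rev/s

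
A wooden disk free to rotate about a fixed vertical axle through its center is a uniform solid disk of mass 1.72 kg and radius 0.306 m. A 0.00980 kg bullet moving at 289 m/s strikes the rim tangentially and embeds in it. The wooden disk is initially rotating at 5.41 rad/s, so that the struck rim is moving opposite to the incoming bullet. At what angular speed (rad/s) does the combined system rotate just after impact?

|ω_f| ≈ 5.29 rad/s

The axle reaction passes through the axle and exerts no torque about it; angular momentum about the axle is conserved through the impact.
I_p = ½(1.72)(0.306)² = 0.08053 kg·m². Taking the sense of the bullet's angular momentum as positive, L_{bullet} = m v R = (0.00980)(289)(0.306) = 0.8667 kg·m²/s.
L_i = −I_p ω_p + m v R = −(0.08053)(5.41) + 0.8667 = 0.4310 kg·m²/s.
After sticking, I_f = I_p + m R² = 0.08053 + (0.00980)(0.306)² = 0.08144 kg·m².
ω_f = L_i / I_f = 0.4310 / 0.08144 = 5.292 rad/s.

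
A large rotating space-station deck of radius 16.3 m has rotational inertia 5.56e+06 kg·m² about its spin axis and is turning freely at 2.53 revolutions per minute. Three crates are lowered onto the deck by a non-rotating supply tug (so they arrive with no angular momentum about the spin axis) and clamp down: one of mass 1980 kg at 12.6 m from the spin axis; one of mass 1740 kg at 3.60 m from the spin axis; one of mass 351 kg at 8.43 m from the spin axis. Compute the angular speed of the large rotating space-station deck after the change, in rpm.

ω_f ≈ 2.38 rpm

No external torque acts about the spin axis; L_before = L_after.
Added inertia Σmr² = (1980)(12.6)² + (1740)(3.60)² + (351)(8.43)² = 3.618e+05 kg·m²; I_f = 5.560e+06 + 3.618e+05 = 5.922e+06 kg·m².
ω_f = I_p ω_i / I_f = (5.560e+06)(2.53) / 5.922e+06 = 2.375 rpm.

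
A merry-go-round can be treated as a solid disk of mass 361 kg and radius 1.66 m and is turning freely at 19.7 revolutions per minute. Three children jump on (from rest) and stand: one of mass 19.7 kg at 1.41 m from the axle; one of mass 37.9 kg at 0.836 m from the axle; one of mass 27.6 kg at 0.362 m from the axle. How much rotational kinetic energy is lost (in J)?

energy lost ≈ 129 J

No external torque acts about the axle; L_before = L_after.
I_p = ½(361)(1.66)² = 497.4 kg·m².
Added inertia Σmr² = (19.7)(1.41)² + (37.9)(0.836)² + (27.6)(0.362)² = 69.27 kg·m²; I_f = 497.4 + 69.27 = 566.7 kg·m².
ω_f = I_p ω_i / I_f = (497.4)(19.7) / 566.7 = 17.29 rpm.
KE_i = ½(497.4)(2.063 rad/s)² = 1058 J; KE_f = ½(566.7)(1.811)² = 929.0 J.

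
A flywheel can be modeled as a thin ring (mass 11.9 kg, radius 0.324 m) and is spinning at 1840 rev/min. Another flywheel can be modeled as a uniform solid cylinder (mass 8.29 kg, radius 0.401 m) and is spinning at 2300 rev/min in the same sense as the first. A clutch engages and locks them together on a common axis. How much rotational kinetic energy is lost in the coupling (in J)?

ΔKE lost ≈ 504 J

No external torque acts about the common axis, so total angular momentum is conserved.
Moments of inertia: I_A = (11.9)(0.324)² = 1.249 kg·m²; I_B = ½(8.29)(0.401)² = 0.6665 kg·m².
Taking A's sense as positive: L = (1.249)(1840) + (0.6665)(2300) = 3832 kg·m²·rpm.
Combined I = 1.249 + 0.6665 = 1.916 kg·m².
ω_f = L / I = 3832 / 1.916 = 2000 rpm.
KE_i = ½ΣIω² = 42520 J; KE_f = ½(1.916)(209.4)² = 42020 J.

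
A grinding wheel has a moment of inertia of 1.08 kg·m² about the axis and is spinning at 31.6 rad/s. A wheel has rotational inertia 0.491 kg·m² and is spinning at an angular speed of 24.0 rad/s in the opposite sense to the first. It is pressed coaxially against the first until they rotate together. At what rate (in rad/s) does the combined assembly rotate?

The coupling torques are internal; angular momentum about the shared axis is conserved.
Taking A's sense as positive: L = (1.080)(31.6) − (0.4910)(24.0) = 22.34 kg·m²·rad/s.
Combined I = 1.080 + 0.4910 = 1.571 kg·m².
ω_f = L / I = 22.34 / 1.571 = 14.22 rad/s.

|ω_f| ≈ 14.2 rad/s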